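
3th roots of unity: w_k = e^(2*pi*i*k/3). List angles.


The 3th roots of unity are cis(360k/3°) for k=0..2
Angle step = 360/3 = 120°
Primitive root: cis(120°)
Primitive root = -0.5000 + 0.8660i

3 roots at angles: 0°, 120°, 240°


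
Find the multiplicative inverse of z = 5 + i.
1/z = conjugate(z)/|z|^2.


|z|^2 = 25+1 = 26
1/z = (5 - 1i)/26

1/z = 0.1923 - 0.0385i


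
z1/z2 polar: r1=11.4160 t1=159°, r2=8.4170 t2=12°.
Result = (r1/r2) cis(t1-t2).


r = 11.4160 / 8.4170 = 1.3563
theta = 159° - 12° = 147° = 147° (mod 360)

1.3563 cis(147°)


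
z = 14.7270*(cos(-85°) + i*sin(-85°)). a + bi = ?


a = 14.7270*cos(-85°) = 14.7270*0.087156 = 1.2835
b = 14.7270*sin(-85°) = 14.7270*(-0.9962) = -14.6710

1.2835 - 14.6710i


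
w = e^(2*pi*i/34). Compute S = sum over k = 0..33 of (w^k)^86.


The roots are w_k = w^k with w = e^(2*pi*i/34), and (w^k)^86 = (w^86)^k.
So S = 1 + u + u^2 + ... + u^(33) with u = w^86.
86 = 2*34 + 18, so 86 is not a multiple of 34: u = (w^34)^2 * w^18 = w^18 ≠ 1 (w is a primitive 34th root), while u^34 = (w^34)^86 = 1.
Geometric series: S = (1 - u^34)/(1 - u) = (1 - 1)/(1 - u) = 0

S = 0


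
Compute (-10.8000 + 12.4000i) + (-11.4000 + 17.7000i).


Real: -10.8 - 11.4 = -22.2
Imag: 12.4 + 17.7 = 30.1

-22.2000 + 30.1000i


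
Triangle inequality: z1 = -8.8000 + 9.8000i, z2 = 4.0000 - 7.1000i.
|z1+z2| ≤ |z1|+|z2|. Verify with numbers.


|z1| = sqrt((-8.8)^2 + 9.8^2) = sqrt(173.48) = 13.1712
|z2| = sqrt(4^2 + (-7.1)^2) = sqrt(66.41) = 8.1492
z1+z2 = -4.8000 + 2.7000i
|z1+z2| = sqrt(30.33) = 5.5073
|z1|+|z2| = 13.1712 + 8.1492 = 21.3204

|z1+z2| = 5.5073 ≤ |z1|+|z2| = 21.3204 (verified)


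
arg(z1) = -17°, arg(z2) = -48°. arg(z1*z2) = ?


arg(z1*z2) = -17° - 48° = -65°
Normalized to (-180°, 180°]: -65°

-65°


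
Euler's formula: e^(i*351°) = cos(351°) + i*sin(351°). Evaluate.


cos(351°) = 0.9877
sin(351°) = -0.1564

e^(i*351°) = 0.9877 - 0.1564i


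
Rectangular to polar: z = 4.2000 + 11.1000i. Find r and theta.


r = sqrt(17.64+123.21) = sqrt(140.85) = 11.8680
theta = atan2(11.1, 4.2) = 69.2744 degrees

r = 11.8680, theta = 69.2744 degrees


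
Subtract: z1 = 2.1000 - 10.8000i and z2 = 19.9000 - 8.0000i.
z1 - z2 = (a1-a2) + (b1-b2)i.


Real: 2.1 - 19.9 = -17.8
Imag: -10.8 + 8 = -2.8

-17.8000 - 2.8000i


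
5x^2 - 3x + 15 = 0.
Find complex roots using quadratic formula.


disc = (-3)^2 - 4*5*15 = 9 - 300 = -291
sqrt(|disc|) = sqrt(291) = 17.0587
Real part = 3/(2*5) = 0.3000
Imag part = 17.0587/(2*5) = 1.7059

0.3000 ± 1.7059i


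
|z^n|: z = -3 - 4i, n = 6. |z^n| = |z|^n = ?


|z| = sqrt(9+16) = sqrt(25) = 5
|z^6| = |z|^6 = 5^6 = 15625

|z^6| = 15625


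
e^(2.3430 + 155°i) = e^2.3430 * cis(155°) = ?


e^2.3430 = 10.4124
cos(155°) = -0.90631
sin(155°) = 0.42262
Real = 10.4124*(-0.90631) = -9.4369
Imag = 10.4124*0.42262 = 4.4005

-9.4369 + 4.4005i


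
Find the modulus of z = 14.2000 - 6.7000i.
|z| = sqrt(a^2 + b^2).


|z| = sqrt(14.2^2 + (-6.7)^2) = sqrt(201.64 + 44.89) = sqrt(246.53) = 15.7013

|z| = 15.7013


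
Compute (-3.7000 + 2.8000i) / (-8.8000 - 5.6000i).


Conjugate of z2 = -8.8000 + 5.6000i
Numerator: (-3.7000 + 2.8000i)(-8.8000 + 5.6000i) = 16.8800 - 45.3600i
Denominator: (-8.8)^2 + (-5.6)^2 = 108.8
Result = (16.8800 - 45.3600i)/108.8

0.1551 - 0.4169i


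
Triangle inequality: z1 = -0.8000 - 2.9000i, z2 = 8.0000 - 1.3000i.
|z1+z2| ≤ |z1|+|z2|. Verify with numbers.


|z1| = sqrt((-0.8)^2 + (-2.9)^2) = sqrt(9.05) = 3.0083
|z2| = sqrt(8^2 + (-1.3)^2) = sqrt(65.69) = 8.1049
z1+z2 = 7.2000 - 4.2000i
|z1+z2| = sqrt(69.48) = 8.3355
|z1|+|z2| = 3.0083 + 8.1049 = 11.1132

|z1+z2| = 8.3355 ≤ |z1|+|z2| = 11.1132 (verified)


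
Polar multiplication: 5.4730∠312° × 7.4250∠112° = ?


r = 5.4730 * 7.4250 = 40.6370
theta = 312° + 112° = 424° = 64° (mod 360)

40.6370 cis(64°)


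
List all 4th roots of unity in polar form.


The 4th roots of unity are cis(360k/4°) for k=0..3
Angle step = 360/4 = 90°
Primitive root: cis(90°)
Primitive root = 0 + 1.0000i

4 roots at angles: 0°, 90°, 180°, 270°


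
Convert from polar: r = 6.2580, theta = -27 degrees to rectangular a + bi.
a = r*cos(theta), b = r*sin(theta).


a = 6.2580*cos(-27°) = 6.2580*0.891 = 5.5759
b = 6.2580*sin(-27°) = 6.2580*(-0.454) = -2.8411

5.5759 - 2.8411i


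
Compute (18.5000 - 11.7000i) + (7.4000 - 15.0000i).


Real: 18.5 + 7.4 = 25.9
Imag: -11.7 - 15 = -26.7

25.9000 - 26.7000i


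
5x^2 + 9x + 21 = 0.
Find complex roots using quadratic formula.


disc = 9^2 - 4*5*21 = 81 - 420 = -339
sqrt(|disc|) = sqrt(339) = 18.4120
Real part = -9/(2*5) = -0.9000
Imag part = 18.4120/(2*5) = 1.8412

-0.9000 ± 1.8412i


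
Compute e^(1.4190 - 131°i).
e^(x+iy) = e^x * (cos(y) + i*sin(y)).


e^1.4190 = 4.1330
cos(-131°) = -0.65606
sin(-131°) = -0.7547
Real = 4.1330*(-0.65606) = -2.7115
Imag = 4.1330*(-0.7547) = -3.1192

-2.7115 - 3.1192i


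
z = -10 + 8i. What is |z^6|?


|z| = sqrt(100+64) = sqrt(164) = 12.8062
|z^6| = |z|^6 = (sqrt(164))^6 = 164^3 = 4410944

|z^6| = 4410944


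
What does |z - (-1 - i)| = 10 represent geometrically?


|z - z0| = r is a circle with center z0 and radius r.
Center = (-1, -1), radius = 10

Circle with center (-1, -1) and radius 10


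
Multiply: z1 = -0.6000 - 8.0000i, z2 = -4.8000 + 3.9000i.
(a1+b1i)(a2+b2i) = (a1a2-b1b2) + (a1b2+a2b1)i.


Real = -0.6*(-4.8) - (-8)*3.9 = 2.88 - (-31.2) = 34.08
Imag = -0.6*3.9 - (4.8)*(-8) = -2.34 + 38.4 = 36.06

34.0800 + 36.0600i


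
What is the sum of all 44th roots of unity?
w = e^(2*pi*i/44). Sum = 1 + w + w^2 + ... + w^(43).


The sum of all 44th roots of unity is 0.
Geometric series: (1 - w^44)/(1 - w) = (1-1)/(1-w) = 0 since w^44 = 1, w ≠ 1.
Alternatively: coefficient of z^43 in z^44 - 1 is 0.

0


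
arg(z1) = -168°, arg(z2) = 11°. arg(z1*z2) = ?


arg(z1*z2) = -168° + 11° = -157°
Normalized to (-180°, 180°]: -157°

-157°


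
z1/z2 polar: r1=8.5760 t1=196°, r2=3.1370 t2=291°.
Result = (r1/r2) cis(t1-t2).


r = 8.5760 / 3.1370 = 2.7338
theta = 196° - 291° = -95° = 265° (mod 360)

2.7338 cis(265°)


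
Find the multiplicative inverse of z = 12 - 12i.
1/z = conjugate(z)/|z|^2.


|z|^2 = 144+144 = 288
1/z = (12 + 12i)/288

1/z = 0.0417 + 0.0417i


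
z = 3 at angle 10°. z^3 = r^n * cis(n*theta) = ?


r^3 = 3^3 = 27
n*theta = 3*10° = 30° = 30° (mod 360)
a = 27*cos(30°) = 23.3827
b = 27*sin(30°) = 13.5000

27 cis(30°) = 23.3827 + 13.5000i


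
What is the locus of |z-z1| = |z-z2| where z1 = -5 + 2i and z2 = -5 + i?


Equal distances means the locus is the perpendicular bisector of z1 and z2.
Midpoint = ((-5+(-5))/2, (2+1)/2) = (-5.0000, 1.5000)

Perpendicular bisector through (-5.0000, 1.5000)


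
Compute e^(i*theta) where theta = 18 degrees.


cos(18°) = 0.9511
sin(18°) = 0.3090

e^(i*18°) = 0.9511 + 0.3090i


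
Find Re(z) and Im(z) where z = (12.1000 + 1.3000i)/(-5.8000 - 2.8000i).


Multiply by conjugate: (12.1000 + 1.3000i)(-5.8000 + 2.8000i) / ((-5.8)^2 + (-2.8)^2)
Numerator real = 12.1*(-5.8) + 1.3*(-2.8) = -73.82
Numerator imag = 1.3*(-5.8) - 12.1*(-2.8) = 26.34
Denominator = 41.48
Re(z) = -73.82/41.48 = -1.7797
Im(z) = 26.34/41.48 = 0.6350

Re(z) = -1.7797, Im(z) = 0.6350


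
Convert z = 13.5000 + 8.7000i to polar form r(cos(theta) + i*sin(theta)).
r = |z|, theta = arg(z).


r = sqrt(182.25+75.69) = sqrt(257.94) = 16.0605
theta = atan2(8.7, 13.5) = 32.7995 degrees

r = 16.0605, theta = 32.7995 degrees


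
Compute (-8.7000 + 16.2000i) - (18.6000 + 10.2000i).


Real: -8.7 - 18.6 = -27.3
Imag: 16.2 - 10.2 = 6

-27.3000 + 6.0000i


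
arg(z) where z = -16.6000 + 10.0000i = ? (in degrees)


Re = -16.6, Im = 10
arg = atan2(10, -16.6) = 148.9348 degrees

arg(z) = 148.9348 degrees


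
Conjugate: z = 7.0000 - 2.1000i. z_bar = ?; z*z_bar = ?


z_bar = 7.0000 + 2.1000i
z*z_bar = 7^2 + (-2.1)^2 = 49 + 4.41 = 53.41

z_bar = 7.0000 + 2.1000i, z*z_bar = 53.41


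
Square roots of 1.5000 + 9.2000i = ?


|z| = sqrt(2.25+84.64) = 9.3215
sqrt((|z|+a)/2) = sqrt((9.3215+1.5)/2) = sqrt(5.4107) = 2.3261
sqrt((|z|-a)/2) = sqrt((9.3215-1.5)/2) = sqrt(3.9107) = 1.9776

±(2.3261 + 1.9776i) i.e. 2.3261 + 1.9776i and -2.3261 - 1.9776i


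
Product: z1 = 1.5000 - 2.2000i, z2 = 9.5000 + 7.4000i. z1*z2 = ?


Real = 1.5*9.5 - (-2.2)*7.4 = 14.25 - (-16.28) = 30.53
Imag = 1.5*7.4 + 9.5*(-2.2) = 11.1 - (20.9) = -9.8

30.5300 - 9.8000i


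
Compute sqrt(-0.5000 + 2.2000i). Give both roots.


|z| = sqrt(0.25+4.84) = 2.2561
sqrt((|z|+a)/2) = sqrt((2.2561+(-0.5))/2) = sqrt(0.8781) = 0.9370
sqrt((|z|-a)/2) = sqrt((2.2561-(-0.5))/2) = sqrt(1.3781) = 1.1739

±(0.9370 + 1.1739i) i.e. 0.9370 + 1.1739i and -0.9370 - 1.1739i


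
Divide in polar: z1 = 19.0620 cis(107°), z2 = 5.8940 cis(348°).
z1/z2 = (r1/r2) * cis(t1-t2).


r = 19.0620 / 5.8940 = 3.2341
theta = 107° - 348° = -241° = 119° (mod 360)

3.2341 cis(119°)


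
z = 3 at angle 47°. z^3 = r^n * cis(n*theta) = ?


r^3 = 3^3 = 27
n*theta = 3*47° = 141° = 141° (mod 360)
a = 27*cos(141°) = -20.9829
b = 27*sin(141°) = 16.9917

27 cis(141°) = -20.9829 + 16.9917i


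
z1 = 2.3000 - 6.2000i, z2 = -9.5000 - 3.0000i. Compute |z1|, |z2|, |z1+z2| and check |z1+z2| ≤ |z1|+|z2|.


|z1| = sqrt(2.3^2 + (-6.2)^2) = sqrt(43.73) = 6.6129
|z2| = sqrt((-9.5)^2 + (-3)^2) = sqrt(99.25) = 9.9624
z1+z2 = -7.2000 - 9.2000i
|z1+z2| = sqrt(136.48) = 11.6825
|z1|+|z2| = 6.6129 + 9.9624 = 16.5753

|z1+z2| = 11.6825 ≤ |z1|+|z2| = 16.5753 (verified)


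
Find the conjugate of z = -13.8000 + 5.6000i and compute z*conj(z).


z_bar = -13.8000 - 5.6000i
z*z_bar = (-13.8)^2 + 5.6^2 = 190.44 + 31.36 = 221.8

z_bar = -13.8000 - 5.6000i, z*z_bar = 221.8


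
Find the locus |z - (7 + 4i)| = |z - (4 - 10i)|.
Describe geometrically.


Equal distances means the locus is the perpendicular bisector of z1 and z2.
Midpoint = ((7+4)/2, (4+(-10))/2) = (5.5000, -3.0000)

Perpendicular bisector through (5.5000, -3.0000)


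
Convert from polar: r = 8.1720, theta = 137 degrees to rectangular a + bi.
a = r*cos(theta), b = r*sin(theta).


a = 8.1720*cos(137°) = 8.1720*(-0.73135) = -5.9766
b = 8.1720*sin(137°) = 8.1720*0.682 = 5.5733

-5.9766 + 5.5733i


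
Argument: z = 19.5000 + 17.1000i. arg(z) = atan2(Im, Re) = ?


Re = 19.5, Im = 17.1
arg = atan2(17.1, 19.5) = 41.2483 degrees

arg(z) = 41.2483 degrees


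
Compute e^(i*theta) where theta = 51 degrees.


cos(51°) = 0.6293
sin(51°) = 0.7771

e^(i*51°) = 0.6293 + 0.7771i


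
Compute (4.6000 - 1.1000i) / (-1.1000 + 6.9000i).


Conjugate of z2 = -1.1000 - 6.9000i
Numerator: (4.6000 - 1.1000i)(-1.1000 - 6.9000i) = -12.6500 - 30.5300i
Denominator: (-1.1)^2 + 6.9^2 = 48.82
Result = (-12.6500 - 30.5300i)/48.82

-0.2591 - 0.6254i


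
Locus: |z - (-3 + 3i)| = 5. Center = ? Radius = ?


|z - z0| = r is a circle with center z0 and radius r.
Center = (-3, 3), radius = 5

Circle with center (-3, 3) and radius 5


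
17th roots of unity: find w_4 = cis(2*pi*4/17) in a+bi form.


Angle = 360*4/17 = 84.7059°
a = cos(84.7059°) = 0.0923
b = sin(84.7059°) = 0.9957

0.0923 + 0.9957i


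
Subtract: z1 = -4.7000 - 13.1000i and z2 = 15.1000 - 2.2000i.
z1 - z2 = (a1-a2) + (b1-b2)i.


Real: -4.7 - 15.1 = -19.8
Imag: -13.1 + 2.2 = -10.9

-19.8000 - 10.9000i


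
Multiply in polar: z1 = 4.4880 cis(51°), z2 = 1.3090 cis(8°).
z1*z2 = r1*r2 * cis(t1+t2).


r = 4.4880 * 1.3090 = 5.8748
theta = 51° + 8° = 59° = 59° (mod 360)

5.8748 cis(59°)


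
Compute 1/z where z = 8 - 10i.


|z|^2 = 64+100 = 164
1/z = (8 + 10i)/164

1/z = 0.0488 + 0.0610i


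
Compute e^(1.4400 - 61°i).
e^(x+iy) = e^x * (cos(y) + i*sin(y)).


e^1.4400 = 4.2207
cos(-61°) = 0.4848
sin(-61°) = -0.87462
Real = 4.2207*0.4848 = 2.0462
Imag = 4.2207*(-0.87462) = -3.6915

2.0462 - 3.6915i


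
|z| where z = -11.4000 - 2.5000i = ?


|z| = sqrt((-11.4)^2 + (-2.5)^2) = sqrt(129.96 + 6.25) = sqrt(136.21) = 11.6709

|z| = 11.6709


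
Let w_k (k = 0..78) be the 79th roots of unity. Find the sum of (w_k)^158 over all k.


The roots are w_k = w^k with w = e^(2*pi*i/79), and (w^k)^158 = (w^158)^k.
So S = 1 + u + u^2 + ... + u^(78) with u = w^158.
158 = 2*79 + 0, so 158 is a multiple of 79 and u = (w^79)^2 = 1.
Every one of the 79 terms equals 1: S = 79

S = 79


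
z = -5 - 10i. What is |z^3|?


|z| = sqrt(25+100) = sqrt(125) = 11.1803
|z^3| = |z|^3 = (sqrt(125))^3 = 125*sqrt(125)

|z^3| = 125*sqrt(125) ≈ 1397.5425


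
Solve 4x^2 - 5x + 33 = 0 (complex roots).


disc = (-5)^2 - 4*4*33 = 25 - 528 = -503
sqrt(|disc|) = sqrt(503) = 22.4277
Real part = 5/(2*4) = 0.6250
Imag part = 22.4277/(2*4) = 2.8035

0.6250 ± 2.8035i


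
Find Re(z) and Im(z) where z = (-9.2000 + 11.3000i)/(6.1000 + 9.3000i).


Multiply by conjugate: (-9.2000 + 11.3000i)(6.1000 - 9.3000i) / (6.1^2 + 9.3^2)
Numerator real = -9.2*6.1 + 11.3*9.3 = 48.97
Numerator imag = 11.3*6.1 - (-9.2)*9.3 = 154.49
Denominator = 123.7
Re(z) = 48.97/123.7 = 0.3959
Im(z) = 154.49/123.7 = 1.2489

Re(z) = 0.3959, Im(z) = 1.2489


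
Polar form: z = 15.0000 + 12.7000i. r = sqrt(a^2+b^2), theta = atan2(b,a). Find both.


r = sqrt(225+161.29) = sqrt(386.29) = 19.6543
theta = atan2(12.7, 15) = 40.2535 degrees

r = 19.6543, theta = 40.2535 degrees


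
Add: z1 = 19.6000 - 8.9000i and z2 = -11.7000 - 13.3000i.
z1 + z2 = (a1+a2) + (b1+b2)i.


Real: 19.6 - 11.7 = 7.9
Imag: -8.9 - 13.3 = -22.2

7.9000 - 22.2000i


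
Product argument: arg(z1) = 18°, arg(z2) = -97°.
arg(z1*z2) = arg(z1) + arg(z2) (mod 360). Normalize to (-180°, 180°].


arg(z1*z2) = 18° - 97° = -79°
Normalized to (-180°, 180°]: -79°

-79°


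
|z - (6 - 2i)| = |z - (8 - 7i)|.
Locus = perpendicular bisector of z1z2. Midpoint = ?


Equal distances means the locus is the perpendicular bisector of z1 and z2.
Midpoint = ((6+8)/2, (-2+(-7))/2) = (7.0000, -4.5000)

Perpendicular bisector through (7.0000, -4.5000)


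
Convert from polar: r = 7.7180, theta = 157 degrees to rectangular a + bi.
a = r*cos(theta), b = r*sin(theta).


a = 7.7180*cos(157°) = 7.7180*(-0.920505) = -7.1045
b = 7.7180*sin(157°) = 7.7180*0.39073 = 3.0157

-7.1045 + 3.0157i


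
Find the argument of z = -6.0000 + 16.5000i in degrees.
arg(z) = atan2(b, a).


Re = -6, Im = 16.5
arg = atan2(16.5, -6) = 109.9831 degrees

arg(z) = 109.9831 degrees


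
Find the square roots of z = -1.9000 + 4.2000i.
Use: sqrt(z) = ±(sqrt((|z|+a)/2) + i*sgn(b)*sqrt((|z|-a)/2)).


|z| = sqrt(3.61+17.64) = 4.6098
sqrt((|z|+a)/2) = sqrt((4.6098+(-1.9))/2) = sqrt(1.3549) = 1.1640
sqrt((|z|-a)/2) = sqrt((4.6098-(-1.9))/2) = sqrt(3.2549) = 1.8041

±(1.1640 + 1.8041i) i.e. 1.1640 + 1.8041i and -1.1640 - 1.8041i


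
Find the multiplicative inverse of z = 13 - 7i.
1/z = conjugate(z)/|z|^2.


|z|^2 = 169+49 = 218
1/z = (13 + 7i)/218

1/z = 0.0596 + 0.0321i


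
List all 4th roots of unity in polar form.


The 4th roots of unity are cis(360k/4°) for k=0..3
Angle step = 360/4 = 90°
Primitive root: cis(90°)
Primitive root = 0 + 1.0000i

4 roots at angles: 0°, 90°, 180°, 270°


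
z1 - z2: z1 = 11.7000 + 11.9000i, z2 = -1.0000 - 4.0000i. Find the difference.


Real: 11.7 + 1 = 12.7
Imag: 11.9 + 4 = 15.9

12.7000 + 15.9000i


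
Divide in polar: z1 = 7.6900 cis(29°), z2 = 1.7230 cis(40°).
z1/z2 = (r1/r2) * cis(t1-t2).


r = 7.6900 / 1.7230 = 4.4631
theta = 29° - 40° = -11° = 349° (mod 360)

4.4631 cis(349°)


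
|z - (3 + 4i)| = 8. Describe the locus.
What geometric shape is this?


|z - z0| = r is a circle with center z0 and radius r.
Center = (3, 4), radius = 8

Circle with center (3, 4) and radius 8


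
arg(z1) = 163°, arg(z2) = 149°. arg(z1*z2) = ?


arg(z1*z2) = 163° + 149° = 312°
Normalized to (-180°, 180°]: -48°

-48°


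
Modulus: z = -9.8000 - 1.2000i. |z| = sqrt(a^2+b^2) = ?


|z| = sqrt((-9.8)^2 + (-1.2)^2) = sqrt(96.04 + 1.44) = sqrt(97.48) = 9.8732

|z| = 9.8732


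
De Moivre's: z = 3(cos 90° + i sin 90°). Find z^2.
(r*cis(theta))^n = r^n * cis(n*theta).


r^2 = 3^2 = 9
n*theta = 2*90° = 180° = 180° (mod 360)
a = 9*cos(180°) = -9.0000
b = 9*sin(180°) = 0

9 cis(180°) = -9.0000 + 0i


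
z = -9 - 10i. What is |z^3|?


|z| = sqrt(81+100) = sqrt(181) = 13.4536
|z^3| = |z|^3 = (sqrt(181))^3 = 181*sqrt(181)

|z^3| = 181*sqrt(181) ≈ 2435.1060


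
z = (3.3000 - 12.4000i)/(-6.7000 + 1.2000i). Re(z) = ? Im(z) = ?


Multiply by conjugate: (3.3000 - 12.4000i)(-6.7000 - 1.2000i) / ((-6.7)^2 + 1.2^2)
Numerator real = 3.3*(-6.7) - (12.4)*1.2 = -36.99
Numerator imag = -12.4*(-6.7) - 3.3*1.2 = 79.12
Denominator = 46.33
Re(z) = -36.99/46.33 = -0.7984
Im(z) = 79.12/46.33 = 1.7077

Re(z) = -0.7984, Im(z) = 1.7077


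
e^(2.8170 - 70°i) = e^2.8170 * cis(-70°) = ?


e^2.8170 = 16.7266
cos(-70°) = 0.34202
sin(-70°) = -0.939693
Real = 16.7266*0.34202 = 5.7208
Imag = 16.7266*(-0.939693) = -15.7179

5.7208 - 15.7179i


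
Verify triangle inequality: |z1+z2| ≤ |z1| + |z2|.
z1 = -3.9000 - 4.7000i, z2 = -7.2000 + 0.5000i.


|z1| = sqrt((-3.9)^2 + (-4.7)^2) = sqrt(37.3) = 6.1074
|z2| = sqrt((-7.2)^2 + 0.5^2) = sqrt(52.09) = 7.2173
z1+z2 = -11.1000 - 4.2000i
|z1+z2| = sqrt(140.85) = 11.8680
|z1|+|z2| = 6.1074 + 7.2173 = 13.3247

|z1+z2| = 11.8680 ≤ |z1|+|z2| = 13.3247 (verified)


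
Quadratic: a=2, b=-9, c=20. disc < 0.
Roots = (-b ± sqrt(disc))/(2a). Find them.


disc = (-9)^2 - 4*2*20 = 81 - 160 = -79
sqrt(|disc|) = sqrt(79) = 8.8882
Real part = 9/(2*2) = 2.2500
Imag part = 8.8882/(2*2) = 2.2220

2.2500 ± 2.2220i


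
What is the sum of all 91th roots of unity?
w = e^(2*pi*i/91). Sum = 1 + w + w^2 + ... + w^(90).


The sum of all 91th roots of unity is 0.
Geometric series: (1 - w^91)/(1 - w) = (1-1)/(1-w) = 0 since w^91 = 1, w ≠ 1.
Alternatively: coefficient of z^90 in z^91 - 1 is 0.

0


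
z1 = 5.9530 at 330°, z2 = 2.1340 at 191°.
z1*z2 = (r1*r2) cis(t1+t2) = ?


r = 5.9530 * 2.1340 = 12.7037
theta = 330° + 191° = 521° = 161° (mod 360)

12.7037 cis(161°)


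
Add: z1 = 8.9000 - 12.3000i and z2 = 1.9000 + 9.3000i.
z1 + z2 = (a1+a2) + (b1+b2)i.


Real: 8.9 + 1.9 = 10.8
Imag: -12.3 + 9.3 = -3

10.8000 - 3.0000i


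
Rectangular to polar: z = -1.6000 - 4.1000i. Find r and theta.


r = sqrt(2.56+16.81) = sqrt(19.37) = 4.4011
theta = atan2(-4.1, -1.6) = -111.3179 degrees

r = 4.4011, theta = -111.3179 degrees


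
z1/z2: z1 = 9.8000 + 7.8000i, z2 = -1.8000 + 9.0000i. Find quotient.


Conjugate of z2 = -1.8000 - 9.0000i
Numerator: (9.8000 + 7.8000i)(-1.8000 - 9.0000i) = 52.5600 - 102.2400i
Denominator: (-1.8)^2 + 9^2 = 84.24
Result = (52.5600 - 102.2400i)/84.24

0.6239 - 1.2137i


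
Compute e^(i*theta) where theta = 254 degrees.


cos(254°) = -0.2756
sin(254°) = -0.9613

e^(i*254°) = -0.2756 - 0.9613i


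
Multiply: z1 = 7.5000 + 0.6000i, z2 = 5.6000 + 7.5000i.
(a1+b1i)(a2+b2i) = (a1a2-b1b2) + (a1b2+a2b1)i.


Real = 7.5*5.6 - 0.6*7.5 = 42 - 4.5 = 37.5
Imag = 7.5*7.5 + 5.6*0.6 = 56.25 + 3.36 = 59.61

37.5000 + 59.6100i


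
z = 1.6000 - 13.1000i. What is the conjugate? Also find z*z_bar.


z_bar = 1.6000 + 13.1000i
z*z_bar = 1.6^2 + (-13.1)^2 = 2.56 + 171.61 = 174.17

z_bar = 1.6000 + 13.1000i, z*z_bar = 174.17


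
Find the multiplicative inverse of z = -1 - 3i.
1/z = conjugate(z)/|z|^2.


|z|^2 = 1+9 = 10
1/z = (-1 + 3i)/10

1/z = -0.1000 + 0.3000i


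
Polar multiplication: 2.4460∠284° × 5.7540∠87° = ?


r = 2.4460 * 5.7540 = 14.0743
theta = 284° + 87° = 371° = 11° (mod 360)

14.0743 cis(11°)


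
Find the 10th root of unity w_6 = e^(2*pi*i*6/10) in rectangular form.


Angle = 360*6/10 = 216°
a = cos(216°) = -0.8090
b = sin(216°) = -0.5878

-0.8090 - 0.5878i


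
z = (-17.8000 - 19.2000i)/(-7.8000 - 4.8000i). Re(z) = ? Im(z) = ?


Multiply by conjugate: (-17.8000 - 19.2000i)(-7.8000 + 4.8000i) / ((-7.8)^2 + (-4.8)^2)
Numerator real = -17.8*(-7.8) - (19.2)*(-4.8) = 231
Numerator imag = -19.2*(-7.8) - (-17.8)*(-4.8) = 64.32
Denominator = 83.88
Re(z) = 231/83.88 = 2.7539
Im(z) = 64.32/83.88 = 0.7668

Re(z) = 2.7539, Im(z) = 0.7668


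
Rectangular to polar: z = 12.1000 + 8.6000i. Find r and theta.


r = sqrt(146.41+73.96) = sqrt(220.37) = 14.8449
theta = atan2(8.6, 12.1) = 35.4031 degrees

r = 14.8449, theta = 35.4031 degrees


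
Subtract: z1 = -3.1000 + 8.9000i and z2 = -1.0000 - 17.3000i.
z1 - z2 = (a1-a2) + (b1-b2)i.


Real: -3.1 + 1 = -2.1
Imag: 8.9 + 17.3 = 26.2

-2.1000 + 26.2000i


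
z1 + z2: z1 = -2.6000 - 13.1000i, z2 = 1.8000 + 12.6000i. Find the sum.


Real: -2.6 + 1.8 = -0.8
Imag: -13.1 + 12.6 = -0.5

-0.8000 - 0.5000i


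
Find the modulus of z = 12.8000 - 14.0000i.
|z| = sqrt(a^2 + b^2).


|z| = sqrt(12.8^2 + (-14)^2) = sqrt(163.84 + 196) = sqrt(359.84) = 18.9694

|z| = 18.9694


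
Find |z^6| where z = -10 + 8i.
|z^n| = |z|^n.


|z| = sqrt(100+64) = sqrt(164) = 12.8062
|z^6| = |z|^6 = (sqrt(164))^6 = 164^3 = 4410944

|z^6| = 4410944


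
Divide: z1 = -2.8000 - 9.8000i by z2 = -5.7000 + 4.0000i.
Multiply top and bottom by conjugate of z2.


Conjugate of z2 = -5.7000 - 4.0000i
Numerator: (-2.8000 - 9.8000i)(-5.7000 - 4.0000i) = -23.2400 + 67.0600i
Denominator: (-5.7)^2 + 4^2 = 48.49
Result = (-23.2400 + 67.0600i)/48.49

-0.4793 + 1.3830i


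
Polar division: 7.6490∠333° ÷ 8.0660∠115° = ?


r = 7.6490 / 8.0660 = 0.9483
theta = 333° - 115° = 218° = 218° (mod 360)

0.9483 cis(218°)


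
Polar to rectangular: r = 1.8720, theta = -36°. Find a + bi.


a = 1.8720*cos(-36°) = 1.8720*0.80902 = 1.5145
b = 1.8720*sin(-36°) = 1.8720*(-0.58779) = -1.1003

1.5145 - 1.1003i


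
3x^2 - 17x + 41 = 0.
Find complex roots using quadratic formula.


disc = (-17)^2 - 4*3*41 = 289 - 492 = -203
sqrt(|disc|) = sqrt(203) = 14.2478
Real part = 17/(2*3) = 2.8333
Imag part = 14.2478/(2*3) = 2.3746

2.8333 ± 2.3746i


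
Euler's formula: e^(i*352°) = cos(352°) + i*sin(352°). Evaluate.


cos(352°) = 0.9903
sin(352°) = -0.1392

e^(i*352°) = 0.9903 - 0.1392i


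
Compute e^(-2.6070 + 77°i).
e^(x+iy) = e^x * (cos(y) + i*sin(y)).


e^-2.6070 = 0.0738
cos(77°) = 0.225
sin(77°) = 0.9744
Real = 0.0738*0.225 = 0.0166
Imag = 0.0738*0.9744 = 0.0719

0.0166 + 0.0719i


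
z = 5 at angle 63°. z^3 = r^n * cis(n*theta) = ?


r^3 = 5^3 = 125
n*theta = 3*63° = 189° = 189° (mod 360)
a = 125*cos(189°) = -123.4610
b = 125*sin(189°) = -19.5543

125 cis(189°) = -123.4610 - 19.5543i


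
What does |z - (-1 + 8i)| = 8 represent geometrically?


|z - z0| = r is a circle with center z0 and radius r.
Center = (-1, 8), radius = 8

Circle with center (-1, 8) and radius 8


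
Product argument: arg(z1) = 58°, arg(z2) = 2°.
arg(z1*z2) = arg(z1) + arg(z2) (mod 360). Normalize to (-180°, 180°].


arg(z1*z2) = 58° + 2° = 60°
Normalized to (-180°, 180°]: 60°

60°


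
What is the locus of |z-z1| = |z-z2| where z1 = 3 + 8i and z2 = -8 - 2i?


Equal distances means the locus is the perpendicular bisector of z1 and z2.
Midpoint = ((3+(-8))/2, (8+(-2))/2) = (-2.5000, 3.0000)

Perpendicular bisector through (-2.5000, 3.0000)


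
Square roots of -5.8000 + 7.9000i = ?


|z| = sqrt(33.64+62.41) = 9.8005
sqrt((|z|+a)/2) = sqrt((9.8005+(-5.8))/2) = sqrt(2.0003) = 1.4143
sqrt((|z|-a)/2) = sqrt((9.8005-(-5.8))/2) = sqrt(7.8003) = 2.7929

±(1.4143 + 2.7929i) i.e. 1.4143 + 2.7929i and -1.4143 - 2.7929i


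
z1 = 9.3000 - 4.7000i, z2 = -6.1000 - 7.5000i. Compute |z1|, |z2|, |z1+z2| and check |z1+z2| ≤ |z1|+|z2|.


|z1| = sqrt(9.3^2 + (-4.7)^2) = sqrt(108.58) = 10.4202
|z2| = sqrt((-6.1)^2 + (-7.5)^2) = sqrt(93.46) = 9.6675
z1+z2 = 3.2000 - 12.2000i
|z1+z2| = sqrt(159.08) = 12.6127
|z1|+|z2| = 10.4202 + 9.6675 = 20.0877

|z1+z2| = 12.6127 ≤ |z1|+|z2| = 20.0877 (verified)


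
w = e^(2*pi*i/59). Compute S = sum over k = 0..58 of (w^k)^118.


The roots are w_k = w^k with w = e^(2*pi*i/59), and (w^k)^118 = (w^118)^k.
So S = 1 + u + u^2 + ... + u^(58) with u = w^118.
118 = 2*59 + 0, so 118 is a multiple of 59 and u = (w^59)^2 = 1.
Every one of the 59 terms equals 1: S = 59

S = 59


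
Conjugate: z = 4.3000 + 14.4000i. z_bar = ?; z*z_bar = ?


z_bar = 4.3000 - 14.4000i
z*z_bar = 4.3^2 + 14.4^2 = 18.49 + 207.36 = 225.85

z_bar = 4.3000 - 14.4000i, z*z_bar = 225.85


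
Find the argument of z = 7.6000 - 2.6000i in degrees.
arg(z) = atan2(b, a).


Re = 7.6, Im = -2.6
arg = atan2(-2.6, 7.6) = -18.8861 degrees

arg(z) = -18.8861 degrees


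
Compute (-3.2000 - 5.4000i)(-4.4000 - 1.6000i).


Real = -3.2*(-4.4) - (-5.4)*(-1.6) = 14.08 - 8.64 = 5.44
Imag = -3.2*(-1.6) - (4.4)*(-5.4) = 5.12 + 23.76 = 28.88

5.4400 + 28.8800i


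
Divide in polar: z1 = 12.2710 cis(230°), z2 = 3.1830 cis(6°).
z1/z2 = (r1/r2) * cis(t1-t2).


r = 12.2710 / 3.1830 = 3.8552
theta = 230° - 6° = 224° = 224° (mod 360)

3.8552 cis(224°)


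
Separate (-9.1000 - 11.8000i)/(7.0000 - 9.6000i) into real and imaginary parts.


Multiply by conjugate: (-9.1000 - 11.8000i)(7.0000 + 9.6000i) / (7^2 + (-9.6)^2)
Numerator real = -9.1*7 - (11.8)*(-9.6) = 49.58
Numerator imag = -11.8*7 - (-9.1)*(-9.6) = -169.96
Denominator = 141.16
Re(z) = 49.58/141.16 = 0.3512
Im(z) = -169.96/141.16 = -1.2040

Re(z) = 0.3512, Im(z) = -1.2040


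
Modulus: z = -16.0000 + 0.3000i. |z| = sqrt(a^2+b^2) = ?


|z| = sqrt((-16)^2 + 0.3^2) = sqrt(256 + 0.09) = sqrt(256.09) = 16.0028

|z| = 16.0028


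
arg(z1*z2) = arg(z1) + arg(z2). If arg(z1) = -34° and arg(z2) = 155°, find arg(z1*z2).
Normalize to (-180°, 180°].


arg(z1*z2) = -34° + 155° = 121°
Normalized to (-180°, 180°]: 121°

121°


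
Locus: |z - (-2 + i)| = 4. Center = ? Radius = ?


|z - z0| = r is a circle with center z0 and radius r.
Center = (-2, 1), radius = 4

Circle with center (-2, 1) and radius 4


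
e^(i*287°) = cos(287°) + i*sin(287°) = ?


cos(287°) = 0.2924
sin(287°) = -0.9563

e^(i*287°) = 0.2924 - 0.9563i


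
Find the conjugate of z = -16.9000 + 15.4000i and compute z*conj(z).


z_bar = -16.9000 - 15.4000i
z*z_bar = (-16.9)^2 + 15.4^2 = 285.61 + 237.16 = 522.77

z_bar = -16.9000 - 15.4000i, z*z_bar = 522.77


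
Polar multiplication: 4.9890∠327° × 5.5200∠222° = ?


r = 4.9890 * 5.5200 = 27.5393
theta = 327° + 222° = 549° = 189° (mod 360)

27.5393 cis(189°)


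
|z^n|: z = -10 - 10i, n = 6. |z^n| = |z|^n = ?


|z| = sqrt(100+100) = sqrt(200) = 14.1421
|z^6| = |z|^6 = (sqrt(200))^6 = 200^3 = 8000000

|z^6| = 8000000


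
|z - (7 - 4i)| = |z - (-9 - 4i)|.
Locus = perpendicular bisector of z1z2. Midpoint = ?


Equal distances means the locus is the perpendicular bisector of z1 and z2.
Midpoint = ((7+(-9))/2, (-4+(-4))/2) = (-1.0000, -4.0000)

Perpendicular bisector through (-1.0000, -4.0000)


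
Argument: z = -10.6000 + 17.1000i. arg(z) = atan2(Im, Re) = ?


Re = -10.6, Im = 17.1
arg = atan2(17.1, -10.6) = 121.7941 degrees

arg(z) = 121.7941 degrees


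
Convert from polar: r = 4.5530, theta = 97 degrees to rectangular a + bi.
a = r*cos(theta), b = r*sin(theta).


a = 4.5530*cos(97°) = 4.5530*(-0.12187) = -0.5549
b = 4.5530*sin(97°) = 4.5530*0.99255 = 4.5191

-0.5549 + 4.5191i


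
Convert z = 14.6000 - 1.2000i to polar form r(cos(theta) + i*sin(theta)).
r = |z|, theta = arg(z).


r = sqrt(213.16+1.44) = sqrt(214.6) = 14.6492
theta = atan2(-1.2, 14.6) = -4.6987 degrees

r = 14.6492, theta = -4.6987 degrees


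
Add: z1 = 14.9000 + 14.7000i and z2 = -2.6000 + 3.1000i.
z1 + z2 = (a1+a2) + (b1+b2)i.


Real: 14.9 - 2.6 = 12.3
Imag: 14.7 + 3.1 = 17.8

12.3000 + 17.8000i


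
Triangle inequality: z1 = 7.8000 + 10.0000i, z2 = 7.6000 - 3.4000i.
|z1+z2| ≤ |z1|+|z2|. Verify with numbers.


|z1| = sqrt(7.8^2 + 10^2) = sqrt(160.84) = 12.6823
|z2| = sqrt(7.6^2 + (-3.4)^2) = sqrt(69.32) = 8.3259
z1+z2 = 15.4000 + 6.6000i
|z1+z2| = sqrt(280.72) = 16.7547
|z1|+|z2| = 12.6823 + 8.3259 = 21.0082

|z1+z2| = 16.7547 ≤ |z1|+|z2| = 21.0082 (verified)


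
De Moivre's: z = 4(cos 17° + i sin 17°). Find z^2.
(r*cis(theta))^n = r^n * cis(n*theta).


r^2 = 4^2 = 16
n*theta = 2*17° = 34° = 34° (mod 360)
a = 16*cos(34°) = 13.2646
b = 16*sin(34°) = 8.9471

16 cis(34°) = 13.2646 + 8.9471i


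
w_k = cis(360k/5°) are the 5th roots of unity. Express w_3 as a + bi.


Angle = 360*3/5 = 216°
a = cos(216°) = -0.8090
b = sin(216°) = -0.5878

-0.8090 - 0.5878i


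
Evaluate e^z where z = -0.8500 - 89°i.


e^-0.8500 = 0.4274
cos(-89°) = 0.0175
sin(-89°) = -0.9998
Real = 0.4274*0.0175 = 0.0075
Imag = 0.4274*(-0.9998) = -0.4273

0.0075 - 0.4273i


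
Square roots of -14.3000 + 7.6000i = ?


|z| = sqrt(204.49+57.76) = 16.1941
sqrt((|z|+a)/2) = sqrt((16.1941+(-14.3))/2) = sqrt(0.9471) = 0.9732
sqrt((|z|-a)/2) = sqrt((16.1941-(-14.3))/2) = sqrt(15.2471) = 3.9047

±(0.9732 + 3.9047i) i.e. 0.9732 + 3.9047i and -0.9732 - 3.9047i


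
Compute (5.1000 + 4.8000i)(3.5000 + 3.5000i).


Real = 5.1*3.5 - 4.8*3.5 = 17.85 - 16.8 = 1.05
Imag = 5.1*3.5 + 3.5*4.8 = 17.85 + 16.8 = 34.65

1.0500 + 34.6500i


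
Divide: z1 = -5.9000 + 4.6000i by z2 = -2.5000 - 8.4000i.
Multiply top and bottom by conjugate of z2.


Conjugate of z2 = -2.5000 + 8.4000i
Numerator: (-5.9000 + 4.6000i)(-2.5000 + 8.4000i) = -23.8900 - 61.0600i
Denominator: (-2.5)^2 + (-8.4)^2 = 76.81
Result = (-23.8900 - 61.0600i)/76.81

-0.3110 - 0.7949i


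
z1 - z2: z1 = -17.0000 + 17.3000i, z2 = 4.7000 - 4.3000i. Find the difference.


Real: -17 - 4.7 = -21.7
Imag: 17.3 + 4.3 = 21.6

-21.7000 + 21.6000i


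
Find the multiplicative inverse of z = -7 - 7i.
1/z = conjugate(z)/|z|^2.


|z|^2 = 49+49 = 98
1/z = (-7 + 7i)/98

1/z = -0.0714 + 0.0714i


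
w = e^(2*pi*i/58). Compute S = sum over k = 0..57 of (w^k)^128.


The roots are w_k = w^k with w = e^(2*pi*i/58), and (w^k)^128 = (w^128)^k.
So S = 1 + u + u^2 + ... + u^(57) with u = w^128.
128 = 2*58 + 12, so 128 is not a multiple of 58: u = (w^58)^2 * w^12 = w^12 ≠ 1 (w is a primitive 58th root), while u^58 = (w^58)^128 = 1.
Geometric series: S = (1 - u^58)/(1 - u) = (1 - 1)/(1 - u) = 0

S = 0


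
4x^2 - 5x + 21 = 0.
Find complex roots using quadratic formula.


disc = (-5)^2 - 4*4*21 = 25 - 336 = -311
sqrt(|disc|) = sqrt(311) = 17.6352
Real part = 5/(2*4) = 0.6250
Imag part = 17.6352/(2*4) = 2.2044

0.6250 ± 2.2044i


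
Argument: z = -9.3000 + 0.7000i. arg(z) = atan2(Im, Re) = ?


Re = -9.3, Im = 0.7
arg = atan2(0.7, -9.3) = 175.6955 degrees

arg(z) = 175.6955 degrees


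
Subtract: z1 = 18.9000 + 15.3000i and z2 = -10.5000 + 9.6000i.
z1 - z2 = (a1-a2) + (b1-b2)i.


Real: 18.9 + 10.5 = 29.4
Imag: 15.3 - 9.6 = 5.7

29.4000 + 5.7000i


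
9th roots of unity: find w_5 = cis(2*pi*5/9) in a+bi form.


Angle = 360*5/9 = 200°
a = cos(200°) = -0.9397
b = sin(200°) = -0.3420

-0.9397 - 0.3420i


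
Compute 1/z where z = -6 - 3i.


|z|^2 = 36+9 = 45
1/z = (-6 + 3i)/45

1/z = -0.1333 + 0.0667i


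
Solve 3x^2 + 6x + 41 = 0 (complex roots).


disc = 6^2 - 4*3*41 = 36 - 492 = -456
sqrt(|disc|) = sqrt(456) = 21.3542
Real part = -6/(2*3) = -1.0000
Imag part = 21.3542/(2*3) = 3.5590

-1.0000 ± 3.5590i


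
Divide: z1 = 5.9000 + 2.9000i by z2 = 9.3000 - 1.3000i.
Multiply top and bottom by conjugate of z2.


Conjugate of z2 = 9.3000 + 1.3000i
Numerator: (5.9000 + 2.9000i)(9.3000 + 1.3000i) = 51.1000 + 34.6400i
Denominator: 9.3^2 + (-1.3)^2 = 88.18
Result = (51.1000 + 34.6400i)/88.18

0.5795 + 0.3928i


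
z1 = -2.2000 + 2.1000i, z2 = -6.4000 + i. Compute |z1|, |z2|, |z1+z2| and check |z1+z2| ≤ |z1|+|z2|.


|z1| = sqrt((-2.2)^2 + 2.1^2) = sqrt(9.25) = 3.0414
|z2| = sqrt((-6.4)^2 + 1^2) = sqrt(41.96) = 6.4777
z1+z2 = -8.6000 + 3.1000i
|z1+z2| = sqrt(83.57) = 9.1417
|z1|+|z2| = 3.0414 + 6.4777 = 9.5191

|z1+z2| = 9.1417 ≤ |z1|+|z2| = 9.5191 (verified)


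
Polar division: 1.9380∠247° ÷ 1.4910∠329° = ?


r = 1.9380 / 1.4910 = 1.2998
theta = 247° - 329° = -82° = 278° (mod 360)

1.2998 cis(278°)


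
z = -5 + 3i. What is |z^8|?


|z| = sqrt(25+9) = sqrt(34) = 5.8310
|z^8| = |z|^8 = (sqrt(34))^8 = 34^4 = 1336336

|z^8| = 1336336


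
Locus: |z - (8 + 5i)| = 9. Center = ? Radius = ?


|z - z0| = r is a circle with center z0 and radius r.
Center = (8, 5), radius = 9

Circle with center (8, 5) and radius 9


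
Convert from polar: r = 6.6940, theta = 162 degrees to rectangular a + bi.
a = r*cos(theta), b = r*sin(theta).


a = 6.6940*cos(162°) = 6.6940*(-0.95106) = -6.3664
b = 6.6940*sin(162°) = 6.6940*0.30902 = 2.0686

-6.3664 + 2.0686i


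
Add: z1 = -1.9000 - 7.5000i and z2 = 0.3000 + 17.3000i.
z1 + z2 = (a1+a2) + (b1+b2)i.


Real: -1.9 + 0.3 = -1.6
Imag: -7.5 + 17.3 = 9.8

-1.6000 + 9.8000i


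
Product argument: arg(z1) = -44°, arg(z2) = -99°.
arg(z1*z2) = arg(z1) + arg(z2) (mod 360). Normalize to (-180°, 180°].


arg(z1*z2) = -44° - 99° = -143°
Normalized to (-180°, 180°]: -143°

-143°


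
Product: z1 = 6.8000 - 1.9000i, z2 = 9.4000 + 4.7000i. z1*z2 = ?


Real = 6.8*9.4 - (-1.9)*4.7 = 63.92 - (-8.93) = 72.85
Imag = 6.8*4.7 + 9.4*(-1.9) = 31.96 - (17.86) = 14.1

72.8500 + 14.1000i


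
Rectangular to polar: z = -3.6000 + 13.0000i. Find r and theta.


r = sqrt(12.96+169) = sqrt(181.96) = 13.4893
theta = atan2(13, -3.6) = 105.4786 degrees

r = 13.4893, theta = 105.4786 degrees


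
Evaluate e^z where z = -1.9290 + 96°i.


e^-1.9290 = 0.1453
cos(96°) = -0.1045
sin(96°) = 0.9945
Real = 0.1453*(-0.1045) = -0.0152
Imag = 0.1453*0.9945 = 0.1445

-0.0152 + 0.1445i


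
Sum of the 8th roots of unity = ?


The sum of all 8th roots of unity is 0.
Geometric series: (1 - w^8)/(1 - w) = (1-1)/(1-w) = 0 since w^8 = 1, w ≠ 1.
Alternatively: coefficient of z^7 in z^8 - 1 is 0.

0


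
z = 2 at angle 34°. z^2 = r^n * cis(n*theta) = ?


r^2 = 2^2 = 4
n*theta = 2*34° = 68° = 68° (mod 360)
a = 4*cos(68°) = 1.4984
b = 4*sin(68°) = 3.7087

4 cis(68°) = 1.4984 + 3.7087i


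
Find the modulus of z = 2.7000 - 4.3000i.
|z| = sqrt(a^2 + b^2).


|z| = sqrt(2.7^2 + (-4.3)^2) = sqrt(7.29 + 18.49) = sqrt(25.78) = 5.0774

|z| = 5.0774


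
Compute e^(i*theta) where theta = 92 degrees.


cos(92°) = -0.0349
sin(92°) = 0.9994

e^(i*92°) = -0.0349 + 0.9994i


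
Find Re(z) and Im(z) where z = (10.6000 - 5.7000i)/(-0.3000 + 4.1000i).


Multiply by conjugate: (10.6000 - 5.7000i)(-0.3000 - 4.1000i) / ((-0.3)^2 + 4.1^2)
Numerator real = 10.6*(-0.3) - (5.7)*4.1 = -26.55
Numerator imag = -5.7*(-0.3) - 10.6*4.1 = -41.75
Denominator = 16.9
Re(z) = -26.55/16.9 = -1.5710
Im(z) = -41.75/16.9 = -2.4704

Re(z) = -1.5710, Im(z) = -2.4704


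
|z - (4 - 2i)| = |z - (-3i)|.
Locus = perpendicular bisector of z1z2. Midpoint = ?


Equal distances means the locus is the perpendicular bisector of z1 and z2.
Midpoint = ((4+0)/2, (-2+(-3))/2) = (2.0000, -2.5000)

Perpendicular bisector through (2.0000, -2.5000)


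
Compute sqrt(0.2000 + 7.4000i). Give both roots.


|z| = sqrt(0.04+54.76) = 7.4027
sqrt((|z|+a)/2) = sqrt((7.4027+0.2)/2) = sqrt(3.8014) = 1.9497
sqrt((|z|-a)/2) = sqrt((7.4027-0.2)/2) = sqrt(3.6014) = 1.8977

±(1.9497 + 1.8977i) i.e. 1.9497 + 1.8977i and -1.9497 - 1.8977i


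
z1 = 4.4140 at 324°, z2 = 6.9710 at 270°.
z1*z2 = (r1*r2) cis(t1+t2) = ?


r = 4.4140 * 6.9710 = 30.7700
theta = 324° + 270° = 594° = 234° (mod 360)

30.7700 cis(234°)


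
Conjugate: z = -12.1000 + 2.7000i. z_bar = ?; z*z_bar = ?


z_bar = -12.1000 - 2.7000i
z*z_bar = (-12.1)^2 + 2.7^2 = 146.41 + 7.29 = 153.7

z_bar = -12.1000 - 2.7000i, z*z_bar = 153.7


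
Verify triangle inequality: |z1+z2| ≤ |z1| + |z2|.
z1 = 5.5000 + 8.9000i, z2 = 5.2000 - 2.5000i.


|z1| = sqrt(5.5^2 + 8.9^2) = sqrt(109.46) = 10.4623
|z2| = sqrt(5.2^2 + (-2.5)^2) = sqrt(33.29) = 5.7697
z1+z2 = 10.7000 + 6.4000i
|z1+z2| = sqrt(155.45) = 12.4680
|z1|+|z2| = 10.4623 + 5.7697 = 16.2320

|z1+z2| = 12.4680 ≤ |z1|+|z2| = 16.2320 (verified)


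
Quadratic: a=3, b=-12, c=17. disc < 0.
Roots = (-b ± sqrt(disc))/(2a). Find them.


disc = (-12)^2 - 4*3*17 = 144 - 204 = -60
sqrt(|disc|) = sqrt(60) = 7.7460
Real part = 12/(2*3) = 2.0000
Imag part = 7.7460/(2*3) = 1.2910

2.0000 ± 1.2910i


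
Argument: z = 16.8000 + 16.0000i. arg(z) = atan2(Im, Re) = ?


Re = 16.8, Im = 16
arg = atan2(16, 16.8) = 43.6028 degrees

arg(z) = 43.6028 degrees


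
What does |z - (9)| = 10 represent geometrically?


|z - z0| = r is a circle with center z0 and radius r.
Center = (9, 0), radius = 10

Circle with center (9, 0) and radius 10


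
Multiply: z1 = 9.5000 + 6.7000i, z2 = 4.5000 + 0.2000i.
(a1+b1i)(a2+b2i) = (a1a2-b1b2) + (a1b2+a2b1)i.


Real = 9.5*4.5 - 6.7*0.2 = 42.75 - 1.34 = 41.41
Imag = 9.5*0.2 + 4.5*6.7 = 1.9 + 30.15 = 32.05

41.4100 + 32.0500i


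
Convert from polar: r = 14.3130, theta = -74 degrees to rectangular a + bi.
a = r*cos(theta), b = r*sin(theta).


a = 14.3130*cos(-74°) = 14.3130*0.27564 = 3.9452
b = 14.3130*sin(-74°) = 14.3130*(-0.96126) = -13.7585

3.9452 - 13.7585i


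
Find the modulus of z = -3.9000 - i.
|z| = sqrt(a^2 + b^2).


|z| = sqrt((-3.9)^2 + (-1)^2) = sqrt(15.21 + 1) = sqrt(16.21) = 4.0262

|z| = 4.0262


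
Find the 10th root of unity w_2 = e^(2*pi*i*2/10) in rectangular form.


Angle = 360*2/10 = 72°
a = cos(72°) = 0.3090
b = sin(72°) = 0.9511

0.3090 + 0.9511i


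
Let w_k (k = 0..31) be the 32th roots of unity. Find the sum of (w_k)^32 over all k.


The roots are w_k = w^k with w = e^(2*pi*i/32), and (w^k)^32 = (w^32)^k.
So S = 1 + u + u^2 + ... + u^(31) with u = w^32.
32 = 1*32 + 0, so 32 is a multiple of 32 and u = (w^32)^1 = 1.
Every one of the 32 terms equals 1: S = 32

S = 32


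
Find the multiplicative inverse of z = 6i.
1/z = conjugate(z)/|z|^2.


|z|^2 = 0+36 = 36
1/z = (0 - 6i)/36

1/z = 0 - 0.1667i


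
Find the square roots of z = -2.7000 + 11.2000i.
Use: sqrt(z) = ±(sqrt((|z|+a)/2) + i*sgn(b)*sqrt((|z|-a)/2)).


|z| = sqrt(7.29+125.44) = 11.5209
sqrt((|z|+a)/2) = sqrt((11.5209+(-2.7))/2) = sqrt(4.4104) = 2.1001
sqrt((|z|-a)/2) = sqrt((11.5209-(-2.7))/2) = sqrt(7.1104) = 2.6665

±(2.1001 + 2.6665i) i.e. 2.1001 + 2.6665i and -2.1001 - 2.6665i


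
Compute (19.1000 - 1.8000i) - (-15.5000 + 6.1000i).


Real: 19.1 + 15.5 = 34.6
Imag: -1.8 - 6.1 = -7.9

34.6000 - 7.9000i


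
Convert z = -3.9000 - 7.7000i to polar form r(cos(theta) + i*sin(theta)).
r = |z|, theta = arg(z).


r = sqrt(15.21+59.29) = sqrt(74.5) = 8.6313
theta = atan2(-7.7, -3.9) = -116.8619 degrees

r = 8.6313, theta = -116.8619 degrees


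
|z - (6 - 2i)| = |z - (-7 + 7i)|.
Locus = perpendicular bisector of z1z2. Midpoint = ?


Equal distances means the locus is the perpendicular bisector of z1 and z2.
Midpoint = ((6+(-7))/2, (-2+7)/2) = (-0.5000, 2.5000)

Perpendicular bisector through (-0.5000, 2.5000)


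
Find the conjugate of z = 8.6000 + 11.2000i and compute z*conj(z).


z_bar = 8.6000 - 11.2000i
z*z_bar = 8.6^2 + 11.2^2 = 73.96 + 125.44 = 199.4

z_bar = 8.6000 - 11.2000i, z*z_bar = 199.4


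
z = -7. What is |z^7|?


|z| = sqrt(49+0) = sqrt(49) = 7
|z^7| = |z|^7 = 7^7 = 823543

|z^7| = 823543


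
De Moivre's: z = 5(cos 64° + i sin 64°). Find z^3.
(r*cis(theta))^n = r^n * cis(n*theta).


r^3 = 5^3 = 125
n*theta = 3*64° = 192° = 192° (mod 360)
a = 125*cos(192°) = -122.2685
b = 125*sin(192°) = -25.9890

125 cis(192°) = -122.2685 - 25.9890i


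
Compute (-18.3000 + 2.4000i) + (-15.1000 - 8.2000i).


Real: -18.3 - 15.1 = -33.4
Imag: 2.4 - 8.2 = -5.8

-33.4000 - 5.8000i
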